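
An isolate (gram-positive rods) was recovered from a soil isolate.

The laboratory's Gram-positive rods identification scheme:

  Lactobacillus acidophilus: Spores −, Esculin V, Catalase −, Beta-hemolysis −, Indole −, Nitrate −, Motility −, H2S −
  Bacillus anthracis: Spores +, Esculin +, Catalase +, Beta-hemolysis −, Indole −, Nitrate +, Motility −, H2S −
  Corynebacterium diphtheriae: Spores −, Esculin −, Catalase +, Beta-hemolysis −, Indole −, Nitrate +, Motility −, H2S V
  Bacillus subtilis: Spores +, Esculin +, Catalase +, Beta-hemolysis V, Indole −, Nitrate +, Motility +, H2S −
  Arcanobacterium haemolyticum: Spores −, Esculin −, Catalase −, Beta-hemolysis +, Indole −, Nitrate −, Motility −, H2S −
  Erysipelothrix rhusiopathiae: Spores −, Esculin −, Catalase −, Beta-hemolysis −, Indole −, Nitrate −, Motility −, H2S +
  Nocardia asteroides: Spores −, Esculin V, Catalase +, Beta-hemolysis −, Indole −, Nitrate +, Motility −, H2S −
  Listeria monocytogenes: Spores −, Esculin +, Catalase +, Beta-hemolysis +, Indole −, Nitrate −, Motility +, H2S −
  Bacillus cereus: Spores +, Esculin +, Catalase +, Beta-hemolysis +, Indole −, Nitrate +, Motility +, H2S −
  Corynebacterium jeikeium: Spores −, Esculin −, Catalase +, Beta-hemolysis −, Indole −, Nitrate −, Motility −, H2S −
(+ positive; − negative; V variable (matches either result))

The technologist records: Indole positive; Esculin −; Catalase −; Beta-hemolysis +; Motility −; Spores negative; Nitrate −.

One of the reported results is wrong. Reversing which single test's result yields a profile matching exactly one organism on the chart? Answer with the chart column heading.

Indole

As reported, no row in the chart matches all 7 reactions.
Reversing Catalase → still no organism matches.
Reversing Esculin → still no organism matches.
Reversing Indole (to −) → unique match: Arcanobacterium haemolyticum.
Reversing Spores → still no organism matches.
Reversing Motility → still no organism matches.
Reversing Beta-hemolysis → still no organism matches.
Reversing Nitrate → still no organism matches.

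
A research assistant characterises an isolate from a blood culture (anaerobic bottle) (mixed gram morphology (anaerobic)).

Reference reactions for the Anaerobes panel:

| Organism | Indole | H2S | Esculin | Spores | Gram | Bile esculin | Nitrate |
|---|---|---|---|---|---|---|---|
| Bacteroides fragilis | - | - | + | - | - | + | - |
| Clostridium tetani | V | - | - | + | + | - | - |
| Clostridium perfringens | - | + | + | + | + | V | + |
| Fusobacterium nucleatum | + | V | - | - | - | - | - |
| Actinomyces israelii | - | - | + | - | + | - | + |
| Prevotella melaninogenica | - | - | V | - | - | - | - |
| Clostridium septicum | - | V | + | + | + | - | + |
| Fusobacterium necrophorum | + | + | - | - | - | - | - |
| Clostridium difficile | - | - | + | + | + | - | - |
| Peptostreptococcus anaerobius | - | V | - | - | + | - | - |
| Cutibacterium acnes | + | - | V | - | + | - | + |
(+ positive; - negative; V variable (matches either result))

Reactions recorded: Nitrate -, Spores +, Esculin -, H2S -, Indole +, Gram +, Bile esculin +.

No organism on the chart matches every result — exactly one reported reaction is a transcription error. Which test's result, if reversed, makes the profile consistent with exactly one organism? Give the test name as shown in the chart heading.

Bile esculin

As reported, no row in the chart matches all 7 reactions.
Reversing Bile esculin (to -) → unique match: Clostridium tetani.
Reversing H2S → still no organism matches.
Reversing Indole → still no organism matches.
Reversing Esculin → still no organism matches.
Reversing Gram → still no organism matches.
Reversing Nitrate → still no organism matches.
Reversing Spores → still no organism matches.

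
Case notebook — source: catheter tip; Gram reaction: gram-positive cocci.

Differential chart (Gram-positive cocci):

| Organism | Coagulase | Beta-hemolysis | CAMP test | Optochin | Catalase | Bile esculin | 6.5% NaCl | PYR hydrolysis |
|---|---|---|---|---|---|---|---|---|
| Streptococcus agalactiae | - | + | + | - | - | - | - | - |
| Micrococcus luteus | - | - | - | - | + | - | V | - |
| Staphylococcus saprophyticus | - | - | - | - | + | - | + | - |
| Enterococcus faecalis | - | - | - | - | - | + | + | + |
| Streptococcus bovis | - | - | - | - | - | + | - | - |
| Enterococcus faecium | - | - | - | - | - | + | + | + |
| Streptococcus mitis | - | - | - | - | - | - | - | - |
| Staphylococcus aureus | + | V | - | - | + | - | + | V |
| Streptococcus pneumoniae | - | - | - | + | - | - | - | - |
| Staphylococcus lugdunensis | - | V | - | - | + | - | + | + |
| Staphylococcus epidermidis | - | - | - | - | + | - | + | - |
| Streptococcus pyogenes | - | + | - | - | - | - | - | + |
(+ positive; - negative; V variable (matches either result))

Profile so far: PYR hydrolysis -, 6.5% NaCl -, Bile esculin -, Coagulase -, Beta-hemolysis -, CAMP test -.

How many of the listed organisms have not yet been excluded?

Bile esculin -: excludes Enterococcus faecalis, Streptococcus bovis, Enterococcus faecium — 9 left.
CAMP test -: excludes Streptococcus agalactiae — 8 left.
Beta-hemolysis -: excludes Streptococcus pyogenes — 7 left.
PYR hydrolysis -: excludes Staphylococcus lugdunensis — 6 left.
Coagulase -: excludes Staphylococcus aureus — 5 left.
6.5% NaCl -: excludes Staphylococcus saprophyticus, Staphylococcus epidermidis — 3 left.
Still consistent: Micrococcus luteus, Streptococcus mitis, Streptococcus pneumoniae.

3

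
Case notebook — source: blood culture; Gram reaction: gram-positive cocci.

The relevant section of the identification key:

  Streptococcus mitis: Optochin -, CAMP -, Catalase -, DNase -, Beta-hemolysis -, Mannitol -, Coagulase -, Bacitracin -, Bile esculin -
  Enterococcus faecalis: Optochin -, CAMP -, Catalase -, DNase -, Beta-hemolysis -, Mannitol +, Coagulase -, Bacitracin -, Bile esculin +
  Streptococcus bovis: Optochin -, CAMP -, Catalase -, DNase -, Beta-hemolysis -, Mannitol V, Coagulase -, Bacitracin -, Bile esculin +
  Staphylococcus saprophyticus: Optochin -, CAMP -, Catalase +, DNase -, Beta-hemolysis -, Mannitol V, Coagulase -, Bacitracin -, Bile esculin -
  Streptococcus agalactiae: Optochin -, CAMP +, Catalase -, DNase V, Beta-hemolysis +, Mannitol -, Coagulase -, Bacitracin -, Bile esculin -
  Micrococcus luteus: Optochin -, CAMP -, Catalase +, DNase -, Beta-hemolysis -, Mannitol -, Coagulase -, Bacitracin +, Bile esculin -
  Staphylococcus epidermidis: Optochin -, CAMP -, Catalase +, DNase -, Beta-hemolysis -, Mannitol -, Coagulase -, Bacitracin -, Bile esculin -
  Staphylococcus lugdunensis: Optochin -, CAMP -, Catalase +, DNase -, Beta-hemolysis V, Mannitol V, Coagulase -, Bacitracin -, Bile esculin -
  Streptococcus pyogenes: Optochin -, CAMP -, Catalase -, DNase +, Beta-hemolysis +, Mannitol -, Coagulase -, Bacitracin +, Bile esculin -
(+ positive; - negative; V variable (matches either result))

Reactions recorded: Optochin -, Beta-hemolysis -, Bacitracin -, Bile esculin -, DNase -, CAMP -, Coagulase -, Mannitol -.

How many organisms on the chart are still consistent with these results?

4

Coagulase -: all 9 remaining candidates are consistent.
Mannitol -: excludes Enterococcus faecalis — 8 left.
Bile esculin -: excludes Streptococcus bovis — 7 left.
DNase -: excludes Streptococcus pyogenes — 6 left.
Bacitracin -: excludes Micrococcus luteus — 5 left.
CAMP -: excludes Streptococcus agalactiae — 4 left.
Optochin -: all 4 remaining candidates are consistent.
Beta-hemolysis -: all 4 remaining candidates are consistent.
Still consistent: Staphylococcus epidermidis, Staphylococcus lugdunensis, Staphylococcus saprophyticus, Streptococcus mitis.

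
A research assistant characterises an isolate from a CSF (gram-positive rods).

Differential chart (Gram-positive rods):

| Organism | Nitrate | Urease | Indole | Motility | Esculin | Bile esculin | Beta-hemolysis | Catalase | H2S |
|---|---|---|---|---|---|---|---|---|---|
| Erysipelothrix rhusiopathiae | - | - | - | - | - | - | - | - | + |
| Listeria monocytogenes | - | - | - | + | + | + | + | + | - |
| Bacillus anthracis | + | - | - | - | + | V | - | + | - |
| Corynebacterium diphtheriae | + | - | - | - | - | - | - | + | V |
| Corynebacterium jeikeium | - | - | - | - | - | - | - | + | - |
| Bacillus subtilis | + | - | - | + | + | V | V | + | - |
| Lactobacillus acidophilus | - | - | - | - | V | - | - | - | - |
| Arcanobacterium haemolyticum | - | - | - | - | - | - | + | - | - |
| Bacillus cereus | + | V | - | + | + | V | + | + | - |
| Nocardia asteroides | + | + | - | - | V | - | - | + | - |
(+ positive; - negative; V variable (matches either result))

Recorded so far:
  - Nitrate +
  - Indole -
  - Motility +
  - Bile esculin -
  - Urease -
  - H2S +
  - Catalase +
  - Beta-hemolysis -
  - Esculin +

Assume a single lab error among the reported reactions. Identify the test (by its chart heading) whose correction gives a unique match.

As reported, no row in the chart matches all 9 reactions.
Reversing Catalase → still no organism matches.
Reversing Indole → still no organism matches.
Reversing Beta-hemolysis → still no organism matches.
Reversing Urease → still no organism matches.
Reversing Esculin → still no organism matches.
Reversing Bile esculin → still no organism matches.
Reversing Motility → still no organism matches.
Reversing Nitrate → still no organism matches.
Reversing H2S (to -) → unique match: Bacillus subtilis.

H2S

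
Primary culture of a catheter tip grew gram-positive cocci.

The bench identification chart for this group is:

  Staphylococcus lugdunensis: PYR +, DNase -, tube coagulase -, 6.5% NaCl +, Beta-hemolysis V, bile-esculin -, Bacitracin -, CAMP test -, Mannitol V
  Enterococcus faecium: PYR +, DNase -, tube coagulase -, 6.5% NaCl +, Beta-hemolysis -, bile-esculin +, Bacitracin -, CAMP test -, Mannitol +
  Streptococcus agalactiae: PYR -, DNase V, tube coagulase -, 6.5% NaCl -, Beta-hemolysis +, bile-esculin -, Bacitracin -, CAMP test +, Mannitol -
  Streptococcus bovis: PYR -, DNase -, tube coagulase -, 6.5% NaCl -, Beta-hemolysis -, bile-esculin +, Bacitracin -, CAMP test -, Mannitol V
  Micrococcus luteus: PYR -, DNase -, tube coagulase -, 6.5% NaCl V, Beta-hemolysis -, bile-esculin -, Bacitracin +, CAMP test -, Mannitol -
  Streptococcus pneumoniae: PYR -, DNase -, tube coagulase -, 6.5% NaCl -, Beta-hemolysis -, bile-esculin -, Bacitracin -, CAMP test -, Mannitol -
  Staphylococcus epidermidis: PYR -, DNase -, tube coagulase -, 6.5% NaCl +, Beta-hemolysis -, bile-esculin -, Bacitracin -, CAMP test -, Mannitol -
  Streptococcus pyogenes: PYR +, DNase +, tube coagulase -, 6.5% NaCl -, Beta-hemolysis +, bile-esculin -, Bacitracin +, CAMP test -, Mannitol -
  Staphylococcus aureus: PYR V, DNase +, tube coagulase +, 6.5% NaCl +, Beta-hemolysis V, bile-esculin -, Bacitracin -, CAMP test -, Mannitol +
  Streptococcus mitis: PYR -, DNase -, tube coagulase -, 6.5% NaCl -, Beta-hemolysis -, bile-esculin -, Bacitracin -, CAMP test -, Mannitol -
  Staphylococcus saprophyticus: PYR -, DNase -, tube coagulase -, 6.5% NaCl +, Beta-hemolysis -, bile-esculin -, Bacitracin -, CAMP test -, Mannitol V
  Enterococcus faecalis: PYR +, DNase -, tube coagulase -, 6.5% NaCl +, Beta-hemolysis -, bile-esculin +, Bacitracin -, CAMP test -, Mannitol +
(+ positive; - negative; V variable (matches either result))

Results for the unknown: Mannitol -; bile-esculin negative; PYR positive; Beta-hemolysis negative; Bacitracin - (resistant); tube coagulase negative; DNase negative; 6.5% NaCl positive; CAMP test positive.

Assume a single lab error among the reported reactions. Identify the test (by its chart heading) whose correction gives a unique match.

As reported, no row in the chart matches all 9 reactions.
Reversing Mannitol → still no organism matches.
Reversing Beta-hemolysis → still no organism matches.
Reversing 6.5% NaCl → still no organism matches.
Reversing bile-esculin → still no organism matches.
Reversing PYR → still no organism matches.
Reversing DNase → still no organism matches.
Reversing tube coagulase → still no organism matches.
Reversing Bacitracin → still no organism matches.
Reversing CAMP test (to -) → unique match: Staphylococcus lugdunensis.

CAMP test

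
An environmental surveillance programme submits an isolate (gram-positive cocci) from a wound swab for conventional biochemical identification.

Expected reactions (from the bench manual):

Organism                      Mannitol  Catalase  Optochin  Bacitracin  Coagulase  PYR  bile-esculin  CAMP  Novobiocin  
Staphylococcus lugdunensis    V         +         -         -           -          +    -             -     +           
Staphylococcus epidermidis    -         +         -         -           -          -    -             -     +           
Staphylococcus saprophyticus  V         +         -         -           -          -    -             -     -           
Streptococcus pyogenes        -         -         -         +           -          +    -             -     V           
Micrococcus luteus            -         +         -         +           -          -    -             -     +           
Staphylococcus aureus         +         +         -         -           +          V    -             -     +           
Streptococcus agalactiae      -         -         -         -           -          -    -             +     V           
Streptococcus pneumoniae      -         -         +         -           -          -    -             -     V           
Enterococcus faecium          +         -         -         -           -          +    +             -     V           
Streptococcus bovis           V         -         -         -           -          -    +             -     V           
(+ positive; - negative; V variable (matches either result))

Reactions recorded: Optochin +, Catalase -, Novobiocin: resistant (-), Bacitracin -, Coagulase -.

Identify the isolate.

Coagulase -: excludes Staphylococcus aureus — 9 left.
Optochin +: excludes 8 organisms — 1 left.
Novobiocin -: the one remaining candidate is consistent.
Catalase -: the one remaining candidate is consistent.
Bacitracin -: the one remaining candidate is consistent.

Streptococcus pneumoniae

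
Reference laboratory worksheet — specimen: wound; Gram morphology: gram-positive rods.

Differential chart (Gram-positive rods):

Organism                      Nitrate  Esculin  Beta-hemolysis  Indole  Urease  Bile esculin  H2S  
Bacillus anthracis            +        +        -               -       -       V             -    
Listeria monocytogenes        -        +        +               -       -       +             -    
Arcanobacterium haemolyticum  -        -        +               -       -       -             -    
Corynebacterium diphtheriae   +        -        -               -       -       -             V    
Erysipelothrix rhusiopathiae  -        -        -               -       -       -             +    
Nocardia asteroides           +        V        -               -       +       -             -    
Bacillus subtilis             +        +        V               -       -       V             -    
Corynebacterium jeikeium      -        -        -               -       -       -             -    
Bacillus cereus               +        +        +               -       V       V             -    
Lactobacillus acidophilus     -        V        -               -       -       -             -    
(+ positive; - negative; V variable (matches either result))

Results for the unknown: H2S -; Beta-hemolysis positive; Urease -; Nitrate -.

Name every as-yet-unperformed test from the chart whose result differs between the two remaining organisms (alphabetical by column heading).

Bile esculin, Esculin

Nitrate -: excludes 5 organisms — 5 left.
Urease -: all 5 remaining candidates are consistent.
H2S -: excludes Erysipelothrix rhusiopathiae — 4 left.
Beta-hemolysis +: excludes Corynebacterium jeikeium, Lactobacillus acidophilus — 2 left.
Two candidates remain: Arcanobacterium haemolyticum and Listeria monocytogenes.
  Esculin: Arcanobacterium haemolyticum -, Listeria monocytogenes + — discriminates.
  Indole: - vs - — same for both, does not separate.
  Bile esculin: Arcanobacterium haemolyticum -, Listeria monocytogenes + — discriminates.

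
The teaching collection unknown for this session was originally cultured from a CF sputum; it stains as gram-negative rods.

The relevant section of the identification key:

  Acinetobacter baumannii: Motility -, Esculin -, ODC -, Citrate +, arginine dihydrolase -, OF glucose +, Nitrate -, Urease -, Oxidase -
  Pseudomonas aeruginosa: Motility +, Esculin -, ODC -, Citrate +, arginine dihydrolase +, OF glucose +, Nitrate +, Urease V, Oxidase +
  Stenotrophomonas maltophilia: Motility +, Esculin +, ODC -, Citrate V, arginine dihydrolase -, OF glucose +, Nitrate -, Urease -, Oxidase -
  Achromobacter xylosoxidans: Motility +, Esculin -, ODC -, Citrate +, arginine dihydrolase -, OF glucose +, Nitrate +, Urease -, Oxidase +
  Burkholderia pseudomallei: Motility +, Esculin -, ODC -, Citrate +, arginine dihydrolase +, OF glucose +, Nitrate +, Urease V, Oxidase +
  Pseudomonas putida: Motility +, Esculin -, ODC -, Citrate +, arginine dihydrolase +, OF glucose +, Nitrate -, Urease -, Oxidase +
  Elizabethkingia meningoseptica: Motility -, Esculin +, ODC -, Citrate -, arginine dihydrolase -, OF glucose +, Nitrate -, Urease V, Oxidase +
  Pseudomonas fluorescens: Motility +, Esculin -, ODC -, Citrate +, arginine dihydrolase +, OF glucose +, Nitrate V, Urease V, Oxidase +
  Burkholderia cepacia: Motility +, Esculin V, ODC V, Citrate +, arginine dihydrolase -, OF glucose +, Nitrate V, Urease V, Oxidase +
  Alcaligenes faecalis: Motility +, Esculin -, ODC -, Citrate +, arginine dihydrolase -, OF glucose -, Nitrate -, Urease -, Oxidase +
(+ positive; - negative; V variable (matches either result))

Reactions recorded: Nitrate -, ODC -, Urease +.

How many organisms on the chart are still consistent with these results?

3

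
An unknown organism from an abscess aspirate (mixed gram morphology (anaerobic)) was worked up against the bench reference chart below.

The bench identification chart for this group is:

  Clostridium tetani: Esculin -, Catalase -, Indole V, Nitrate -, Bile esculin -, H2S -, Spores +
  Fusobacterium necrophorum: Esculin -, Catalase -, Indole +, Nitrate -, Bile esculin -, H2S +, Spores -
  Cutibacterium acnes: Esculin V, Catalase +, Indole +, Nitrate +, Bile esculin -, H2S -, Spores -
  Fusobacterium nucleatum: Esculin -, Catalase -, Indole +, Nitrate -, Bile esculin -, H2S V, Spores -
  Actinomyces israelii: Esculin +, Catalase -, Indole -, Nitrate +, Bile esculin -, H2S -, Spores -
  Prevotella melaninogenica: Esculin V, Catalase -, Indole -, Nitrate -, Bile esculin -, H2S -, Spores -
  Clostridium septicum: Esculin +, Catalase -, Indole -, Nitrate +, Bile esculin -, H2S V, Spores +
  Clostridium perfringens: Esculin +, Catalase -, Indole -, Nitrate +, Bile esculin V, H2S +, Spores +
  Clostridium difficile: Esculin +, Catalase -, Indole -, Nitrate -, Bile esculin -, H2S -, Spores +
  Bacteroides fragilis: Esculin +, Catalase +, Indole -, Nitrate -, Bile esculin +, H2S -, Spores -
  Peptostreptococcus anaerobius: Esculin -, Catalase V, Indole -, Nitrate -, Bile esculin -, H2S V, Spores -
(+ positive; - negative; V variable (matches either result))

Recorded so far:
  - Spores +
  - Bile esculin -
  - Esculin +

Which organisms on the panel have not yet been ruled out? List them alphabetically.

Esculin +: excludes Clostridium tetani, Fusobacterium necrophorum, Fusobacterium nucleatum, Peptostreptococcus anaerobius — 7 left.
Spores +: excludes Cutibacterium acnes, Actinomyces israelii, Prevotella melaninogenica, Bacteroides fragilis — 3 left.
Bile esculin -: all 3 remaining candidates are consistent.

Clostridium difficile, Clostridium perfringens, Clostridium septicum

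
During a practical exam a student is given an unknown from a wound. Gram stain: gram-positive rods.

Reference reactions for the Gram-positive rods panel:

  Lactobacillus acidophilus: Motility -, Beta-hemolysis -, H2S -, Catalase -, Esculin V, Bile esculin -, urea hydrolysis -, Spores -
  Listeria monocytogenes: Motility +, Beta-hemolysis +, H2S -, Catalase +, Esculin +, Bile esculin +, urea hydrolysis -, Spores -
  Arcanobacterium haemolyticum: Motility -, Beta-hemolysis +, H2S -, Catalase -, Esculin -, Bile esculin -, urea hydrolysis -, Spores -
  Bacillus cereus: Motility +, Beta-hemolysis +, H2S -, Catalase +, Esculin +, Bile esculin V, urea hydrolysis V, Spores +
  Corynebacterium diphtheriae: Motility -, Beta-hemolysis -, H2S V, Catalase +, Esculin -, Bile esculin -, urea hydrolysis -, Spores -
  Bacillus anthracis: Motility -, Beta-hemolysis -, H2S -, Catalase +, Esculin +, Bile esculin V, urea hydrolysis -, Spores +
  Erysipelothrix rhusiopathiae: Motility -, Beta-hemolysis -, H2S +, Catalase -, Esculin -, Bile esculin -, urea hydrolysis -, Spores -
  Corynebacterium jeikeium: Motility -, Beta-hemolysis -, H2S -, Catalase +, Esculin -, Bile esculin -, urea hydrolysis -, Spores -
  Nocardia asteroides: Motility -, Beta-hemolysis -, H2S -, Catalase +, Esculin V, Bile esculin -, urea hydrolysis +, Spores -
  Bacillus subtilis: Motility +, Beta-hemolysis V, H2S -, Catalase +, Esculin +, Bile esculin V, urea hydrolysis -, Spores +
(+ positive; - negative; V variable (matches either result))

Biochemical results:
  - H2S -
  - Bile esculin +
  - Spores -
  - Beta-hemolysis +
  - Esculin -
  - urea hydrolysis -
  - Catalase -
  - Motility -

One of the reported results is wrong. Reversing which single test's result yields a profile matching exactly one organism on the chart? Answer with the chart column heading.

As reported, no row in the chart matches all 8 reactions.
Reversing Spores → still no organism matches.
Reversing Esculin → still no organism matches.
Reversing Motility → still no organism matches.
Reversing Beta-hemolysis → still no organism matches.
Reversing urea hydrolysis → still no organism matches.
Reversing Catalase → still no organism matches.
Reversing H2S → still no organism matches.
Reversing Bile esculin (to -) → unique match: Arcanobacterium haemolyticum.

Bile esculin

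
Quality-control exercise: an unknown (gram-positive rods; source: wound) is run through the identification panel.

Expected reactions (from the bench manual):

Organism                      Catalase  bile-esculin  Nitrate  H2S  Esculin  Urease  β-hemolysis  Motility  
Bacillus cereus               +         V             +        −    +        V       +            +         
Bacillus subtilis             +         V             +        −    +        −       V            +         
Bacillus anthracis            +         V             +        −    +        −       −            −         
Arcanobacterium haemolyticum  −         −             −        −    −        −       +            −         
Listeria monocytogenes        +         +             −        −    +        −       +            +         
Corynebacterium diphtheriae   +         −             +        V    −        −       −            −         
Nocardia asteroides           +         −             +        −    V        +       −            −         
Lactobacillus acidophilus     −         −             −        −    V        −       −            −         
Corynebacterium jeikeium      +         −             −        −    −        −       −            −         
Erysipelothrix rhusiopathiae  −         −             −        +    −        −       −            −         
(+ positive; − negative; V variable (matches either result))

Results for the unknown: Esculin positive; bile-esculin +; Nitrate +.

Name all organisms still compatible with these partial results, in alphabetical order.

Bacillus anthracis, Bacillus cereus, Bacillus subtilis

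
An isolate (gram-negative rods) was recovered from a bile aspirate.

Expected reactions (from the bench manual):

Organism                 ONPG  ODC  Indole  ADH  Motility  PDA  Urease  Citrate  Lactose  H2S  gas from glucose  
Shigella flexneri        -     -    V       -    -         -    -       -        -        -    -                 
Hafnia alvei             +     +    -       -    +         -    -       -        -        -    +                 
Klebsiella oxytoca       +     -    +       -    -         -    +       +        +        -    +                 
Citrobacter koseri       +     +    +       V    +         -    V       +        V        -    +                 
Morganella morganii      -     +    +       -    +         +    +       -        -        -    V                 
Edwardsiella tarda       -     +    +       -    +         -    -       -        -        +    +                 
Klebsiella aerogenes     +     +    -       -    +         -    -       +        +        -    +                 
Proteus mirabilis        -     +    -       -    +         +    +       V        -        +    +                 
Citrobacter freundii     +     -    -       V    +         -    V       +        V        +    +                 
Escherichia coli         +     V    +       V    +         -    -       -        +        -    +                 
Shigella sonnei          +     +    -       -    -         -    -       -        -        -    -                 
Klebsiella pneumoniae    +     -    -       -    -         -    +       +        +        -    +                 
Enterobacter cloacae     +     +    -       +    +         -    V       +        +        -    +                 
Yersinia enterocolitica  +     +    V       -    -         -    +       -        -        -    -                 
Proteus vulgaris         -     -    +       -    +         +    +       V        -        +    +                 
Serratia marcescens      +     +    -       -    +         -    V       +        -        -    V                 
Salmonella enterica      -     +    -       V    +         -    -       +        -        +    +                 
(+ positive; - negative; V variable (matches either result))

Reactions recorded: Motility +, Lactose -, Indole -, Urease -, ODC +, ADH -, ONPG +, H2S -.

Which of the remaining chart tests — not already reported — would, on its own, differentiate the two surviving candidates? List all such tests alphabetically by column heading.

Citrate

Urease -: excludes 6 organisms — 11 left.
ONPG +: excludes Shigella flexneri, Edwardsiella tarda, Salmonella enterica — 8 left.
ODC +: excludes Citrobacter freundii — 7 left.
Indole -: excludes Citrobacter koseri, Escherichia coli — 5 left.
Lactose -: excludes Klebsiella aerogenes, Enterobacter cloacae — 3 left.
H2S -: all 3 remaining candidates are consistent.
ADH -: all 3 remaining candidates are consistent.
Motility +: excludes Shigella sonnei — 2 left.
Two candidates remain: Hafnia alvei and Serratia marcescens.
  PDA: - vs - — same for both, does not separate.
  Citrate: Hafnia alvei -, Serratia marcescens + — discriminates.
  gas from glucose: + vs V — variable for at least one, does not separate.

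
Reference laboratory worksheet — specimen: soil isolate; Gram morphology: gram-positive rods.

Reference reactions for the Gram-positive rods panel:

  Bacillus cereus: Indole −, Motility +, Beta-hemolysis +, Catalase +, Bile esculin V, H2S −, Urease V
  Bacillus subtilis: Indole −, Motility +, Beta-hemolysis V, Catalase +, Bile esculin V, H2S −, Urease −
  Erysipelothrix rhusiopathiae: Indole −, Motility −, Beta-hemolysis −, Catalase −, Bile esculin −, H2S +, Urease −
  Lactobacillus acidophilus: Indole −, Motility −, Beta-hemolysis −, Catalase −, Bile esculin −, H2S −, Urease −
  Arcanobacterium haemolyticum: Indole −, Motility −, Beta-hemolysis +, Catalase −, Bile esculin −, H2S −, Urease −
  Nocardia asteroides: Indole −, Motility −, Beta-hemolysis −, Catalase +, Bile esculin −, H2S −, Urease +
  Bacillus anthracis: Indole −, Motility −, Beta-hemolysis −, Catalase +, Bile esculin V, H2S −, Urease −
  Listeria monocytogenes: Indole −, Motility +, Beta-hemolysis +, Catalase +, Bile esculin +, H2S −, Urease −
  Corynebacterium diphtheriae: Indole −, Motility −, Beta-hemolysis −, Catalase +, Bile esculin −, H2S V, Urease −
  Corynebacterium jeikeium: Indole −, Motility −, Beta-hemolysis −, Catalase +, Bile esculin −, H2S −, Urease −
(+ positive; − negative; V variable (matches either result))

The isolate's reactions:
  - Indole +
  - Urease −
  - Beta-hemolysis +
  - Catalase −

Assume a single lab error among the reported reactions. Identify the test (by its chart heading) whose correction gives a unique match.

As reported, no row in the chart matches all 4 reactions.
Reversing Indole (to −) → unique match: Arcanobacterium haemolyticum.
Reversing Catalase → still no organism matches.
Reversing Urease → still no organism matches.
Reversing Beta-hemolysis → still no organism matches.

Indole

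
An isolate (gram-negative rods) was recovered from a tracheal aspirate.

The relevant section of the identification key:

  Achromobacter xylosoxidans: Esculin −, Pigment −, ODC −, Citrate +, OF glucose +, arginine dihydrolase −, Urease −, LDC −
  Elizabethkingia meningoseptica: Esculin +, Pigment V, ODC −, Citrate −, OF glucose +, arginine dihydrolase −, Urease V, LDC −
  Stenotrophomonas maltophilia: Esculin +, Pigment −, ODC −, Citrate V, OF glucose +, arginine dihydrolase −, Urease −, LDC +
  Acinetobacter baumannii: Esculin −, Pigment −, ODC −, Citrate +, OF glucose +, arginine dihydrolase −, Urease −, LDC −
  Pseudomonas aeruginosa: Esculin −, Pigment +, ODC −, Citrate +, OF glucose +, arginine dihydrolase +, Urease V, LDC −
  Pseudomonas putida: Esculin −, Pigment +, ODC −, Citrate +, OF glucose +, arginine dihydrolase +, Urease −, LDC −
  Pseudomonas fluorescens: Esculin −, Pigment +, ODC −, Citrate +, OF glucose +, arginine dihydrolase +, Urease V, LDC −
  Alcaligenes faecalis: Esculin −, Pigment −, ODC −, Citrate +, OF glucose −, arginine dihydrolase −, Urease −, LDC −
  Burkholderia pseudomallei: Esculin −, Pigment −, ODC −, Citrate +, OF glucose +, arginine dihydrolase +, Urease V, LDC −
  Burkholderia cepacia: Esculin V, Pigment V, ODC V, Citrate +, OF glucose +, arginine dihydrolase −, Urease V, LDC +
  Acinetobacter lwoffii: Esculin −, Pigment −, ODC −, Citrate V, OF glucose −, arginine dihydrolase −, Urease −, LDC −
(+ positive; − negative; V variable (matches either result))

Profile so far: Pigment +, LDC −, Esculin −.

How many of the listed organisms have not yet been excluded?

Esculin −: excludes Elizabethkingia meningoseptica, Stenotrophomonas maltophilia — 9 left.
Pigment +: excludes 5 organisms — 4 left.
LDC −: excludes Burkholderia cepacia — 3 left.
Still consistent: Pseudomonas aeruginosa, Pseudomonas fluorescens, Pseudomonas putida.

3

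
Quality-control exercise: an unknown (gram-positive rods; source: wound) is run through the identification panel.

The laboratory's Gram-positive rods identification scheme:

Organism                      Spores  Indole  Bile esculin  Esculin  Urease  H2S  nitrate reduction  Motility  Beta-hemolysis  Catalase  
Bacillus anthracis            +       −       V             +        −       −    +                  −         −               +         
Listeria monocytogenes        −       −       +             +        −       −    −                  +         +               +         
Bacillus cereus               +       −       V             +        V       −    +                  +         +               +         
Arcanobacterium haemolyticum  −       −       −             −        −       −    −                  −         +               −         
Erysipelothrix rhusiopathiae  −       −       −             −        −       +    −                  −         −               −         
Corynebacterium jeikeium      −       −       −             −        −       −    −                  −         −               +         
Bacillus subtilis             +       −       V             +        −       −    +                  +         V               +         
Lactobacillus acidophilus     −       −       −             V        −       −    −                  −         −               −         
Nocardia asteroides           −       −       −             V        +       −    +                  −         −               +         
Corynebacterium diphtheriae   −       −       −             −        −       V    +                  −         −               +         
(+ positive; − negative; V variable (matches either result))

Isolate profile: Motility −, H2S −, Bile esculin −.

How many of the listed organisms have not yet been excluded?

H2S −: excludes Erysipelothrix rhusiopathiae — 9 left.
Motility −: excludes Listeria monocytogenes, Bacillus cereus, Bacillus subtilis — 6 left.
Bile esculin −: all 6 remaining candidates are consistent.
Still consistent: Arcanobacterium haemolyticum, Bacillus anthracis, Corynebacterium diphtheriae, Corynebacterium jeikeium, Lactobacillus acidophilus, Nocardia asteroides.

6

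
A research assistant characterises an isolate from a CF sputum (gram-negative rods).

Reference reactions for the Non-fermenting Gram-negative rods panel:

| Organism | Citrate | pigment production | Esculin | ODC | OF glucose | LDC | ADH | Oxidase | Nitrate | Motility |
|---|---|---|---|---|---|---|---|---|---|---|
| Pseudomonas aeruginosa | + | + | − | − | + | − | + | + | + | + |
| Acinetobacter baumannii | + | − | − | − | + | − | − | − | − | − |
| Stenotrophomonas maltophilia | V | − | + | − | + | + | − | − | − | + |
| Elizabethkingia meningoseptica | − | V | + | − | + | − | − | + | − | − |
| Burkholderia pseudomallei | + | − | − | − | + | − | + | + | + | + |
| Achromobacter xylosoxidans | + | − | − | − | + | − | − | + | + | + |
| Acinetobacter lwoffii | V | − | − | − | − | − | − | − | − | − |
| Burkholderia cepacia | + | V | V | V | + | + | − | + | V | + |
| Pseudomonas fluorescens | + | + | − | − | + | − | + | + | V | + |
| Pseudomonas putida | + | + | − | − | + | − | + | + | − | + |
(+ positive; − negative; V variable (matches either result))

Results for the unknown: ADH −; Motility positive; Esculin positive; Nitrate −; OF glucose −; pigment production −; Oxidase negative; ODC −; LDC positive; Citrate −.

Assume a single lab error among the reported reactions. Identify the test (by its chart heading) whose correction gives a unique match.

OF glucose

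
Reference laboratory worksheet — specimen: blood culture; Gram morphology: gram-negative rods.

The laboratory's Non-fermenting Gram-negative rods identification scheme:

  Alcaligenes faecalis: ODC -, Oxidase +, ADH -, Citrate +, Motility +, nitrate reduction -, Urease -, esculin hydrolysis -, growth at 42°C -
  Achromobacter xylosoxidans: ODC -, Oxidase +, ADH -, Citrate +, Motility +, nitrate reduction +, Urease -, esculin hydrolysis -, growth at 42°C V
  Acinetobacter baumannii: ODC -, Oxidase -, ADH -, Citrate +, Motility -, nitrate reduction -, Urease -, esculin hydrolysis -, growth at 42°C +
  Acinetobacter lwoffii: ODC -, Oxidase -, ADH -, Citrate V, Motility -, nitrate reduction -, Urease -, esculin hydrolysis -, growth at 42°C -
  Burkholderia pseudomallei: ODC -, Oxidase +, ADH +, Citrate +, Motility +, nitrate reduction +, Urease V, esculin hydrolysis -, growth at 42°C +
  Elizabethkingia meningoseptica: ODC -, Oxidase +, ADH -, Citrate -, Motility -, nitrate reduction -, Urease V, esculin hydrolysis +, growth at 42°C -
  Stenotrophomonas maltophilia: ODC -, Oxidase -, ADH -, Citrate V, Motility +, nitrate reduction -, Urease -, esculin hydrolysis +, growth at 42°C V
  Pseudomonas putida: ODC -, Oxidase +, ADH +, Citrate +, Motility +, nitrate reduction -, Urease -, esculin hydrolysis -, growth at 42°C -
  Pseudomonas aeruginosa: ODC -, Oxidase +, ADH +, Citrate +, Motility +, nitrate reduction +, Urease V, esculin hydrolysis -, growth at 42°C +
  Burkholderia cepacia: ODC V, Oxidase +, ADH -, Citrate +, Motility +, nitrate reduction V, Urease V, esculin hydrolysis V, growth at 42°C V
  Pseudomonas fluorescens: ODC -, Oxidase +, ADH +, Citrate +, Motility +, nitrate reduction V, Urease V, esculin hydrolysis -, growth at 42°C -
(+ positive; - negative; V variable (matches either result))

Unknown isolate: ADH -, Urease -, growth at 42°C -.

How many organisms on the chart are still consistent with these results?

6

ADH -: excludes Burkholderia pseudomallei, Pseudomonas putida, Pseudomonas aeruginosa, Pseudomonas fluorescens — 7 left.
growth at 42°C -: excludes Acinetobacter baumannii — 6 left.
Urease -: all 6 remaining candidates are consistent.
Still consistent: Achromobacter xylosoxidans, Acinetobacter lwoffii, Alcaligenes faecalis, Burkholderia cepacia, Elizabethkingia meningoseptica, Stenotrophomonas maltophilia.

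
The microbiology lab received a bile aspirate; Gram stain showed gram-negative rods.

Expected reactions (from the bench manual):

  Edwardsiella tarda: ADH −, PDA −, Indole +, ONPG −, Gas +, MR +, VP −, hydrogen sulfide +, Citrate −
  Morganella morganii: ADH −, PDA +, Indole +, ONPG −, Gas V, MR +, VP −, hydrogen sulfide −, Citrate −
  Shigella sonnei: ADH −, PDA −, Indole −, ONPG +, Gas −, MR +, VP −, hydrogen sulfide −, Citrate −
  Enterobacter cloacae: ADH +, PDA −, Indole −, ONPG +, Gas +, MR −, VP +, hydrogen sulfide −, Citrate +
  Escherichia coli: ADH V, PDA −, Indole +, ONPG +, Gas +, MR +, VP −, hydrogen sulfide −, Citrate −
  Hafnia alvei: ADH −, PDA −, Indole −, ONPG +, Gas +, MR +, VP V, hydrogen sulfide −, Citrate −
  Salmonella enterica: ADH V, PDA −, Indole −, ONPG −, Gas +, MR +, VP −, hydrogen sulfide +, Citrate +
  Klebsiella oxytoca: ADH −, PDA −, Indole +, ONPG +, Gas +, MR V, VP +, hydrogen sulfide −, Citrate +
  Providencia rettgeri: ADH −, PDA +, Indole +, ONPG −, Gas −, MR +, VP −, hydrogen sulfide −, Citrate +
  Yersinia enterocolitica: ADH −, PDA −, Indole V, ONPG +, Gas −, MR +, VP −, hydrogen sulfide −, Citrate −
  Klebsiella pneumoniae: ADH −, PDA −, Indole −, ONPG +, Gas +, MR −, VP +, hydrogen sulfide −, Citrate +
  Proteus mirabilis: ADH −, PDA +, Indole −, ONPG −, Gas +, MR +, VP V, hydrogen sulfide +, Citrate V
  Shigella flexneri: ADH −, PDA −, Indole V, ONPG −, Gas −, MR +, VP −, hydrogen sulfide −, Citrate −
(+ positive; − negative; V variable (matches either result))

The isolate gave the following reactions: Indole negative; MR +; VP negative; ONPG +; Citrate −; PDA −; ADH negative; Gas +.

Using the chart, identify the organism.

Hafnia alvei

Citrate −: excludes 5 organisms — 8 left.
PDA −: excludes Morganella morganii, Proteus mirabilis — 6 left.
Gas +: excludes Shigella sonnei, Yersinia enterocolitica, Shigella flexneri — 3 left.
Indole −: excludes Edwardsiella tarda, Escherichia coli — 1 left.
ONPG +: the one remaining candidate is consistent.
MR +: the one remaining candidate is consistent.
ADH −: the one remaining candidate is consistent.
VP −: the one remaining candidate is consistent.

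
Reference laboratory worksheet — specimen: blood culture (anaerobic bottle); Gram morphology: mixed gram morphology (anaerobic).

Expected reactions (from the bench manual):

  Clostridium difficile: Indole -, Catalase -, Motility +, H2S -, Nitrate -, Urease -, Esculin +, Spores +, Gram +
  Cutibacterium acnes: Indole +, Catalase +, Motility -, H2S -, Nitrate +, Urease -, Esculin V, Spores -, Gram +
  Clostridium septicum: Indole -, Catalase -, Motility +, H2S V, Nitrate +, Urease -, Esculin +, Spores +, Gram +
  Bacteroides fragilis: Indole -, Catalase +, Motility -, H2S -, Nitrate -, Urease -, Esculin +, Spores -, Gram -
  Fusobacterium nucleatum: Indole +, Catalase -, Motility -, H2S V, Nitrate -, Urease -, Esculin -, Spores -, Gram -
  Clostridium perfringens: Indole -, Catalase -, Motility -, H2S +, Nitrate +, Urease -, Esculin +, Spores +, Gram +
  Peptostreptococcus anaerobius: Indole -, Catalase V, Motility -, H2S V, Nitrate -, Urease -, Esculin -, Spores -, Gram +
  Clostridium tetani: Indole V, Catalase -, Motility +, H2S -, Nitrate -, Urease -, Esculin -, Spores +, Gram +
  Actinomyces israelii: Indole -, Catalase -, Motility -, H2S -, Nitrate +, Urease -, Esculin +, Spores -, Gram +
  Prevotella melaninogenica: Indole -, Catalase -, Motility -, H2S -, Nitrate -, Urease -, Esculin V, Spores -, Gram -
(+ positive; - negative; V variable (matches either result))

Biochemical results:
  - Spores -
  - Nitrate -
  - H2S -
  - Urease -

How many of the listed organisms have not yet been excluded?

4

H2S -: excludes Clostridium perfringens — 9 left.
Nitrate -: excludes Cutibacterium acnes, Clostridium septicum, Actinomyces israelii — 6 left.
Urease -: all 6 remaining candidates are consistent.
Spores -: excludes Clostridium difficile, Clostridium tetani — 4 left.
Still consistent: Bacteroides fragilis, Fusobacterium nucleatum, Peptostreptococcus anaerobius, Prevotella melaninogenica.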